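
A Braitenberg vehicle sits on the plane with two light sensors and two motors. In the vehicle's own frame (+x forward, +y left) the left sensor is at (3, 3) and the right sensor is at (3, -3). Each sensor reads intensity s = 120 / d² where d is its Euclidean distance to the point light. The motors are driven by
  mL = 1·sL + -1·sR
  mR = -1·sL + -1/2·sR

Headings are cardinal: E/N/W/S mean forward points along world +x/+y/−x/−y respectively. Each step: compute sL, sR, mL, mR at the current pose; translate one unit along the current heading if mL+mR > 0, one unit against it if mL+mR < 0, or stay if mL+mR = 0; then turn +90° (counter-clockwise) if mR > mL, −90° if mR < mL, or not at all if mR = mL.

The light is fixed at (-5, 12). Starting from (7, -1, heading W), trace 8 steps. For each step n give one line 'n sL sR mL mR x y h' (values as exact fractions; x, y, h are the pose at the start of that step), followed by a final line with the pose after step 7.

n=0: pose=(7,-1,W); sL=120/337, sR=120/181; mL=-18720/60997, mR=-41940/60997; mL+mR=-180/181 → advance -1; mR−mL=-23220/60997 → turn -1·90°
n=1: pose=(8,-1,N); sL=3/5, sR=30/89; mL=117/445, mR=-342/445; mL+mR=-45/89 → advance -1; mR−mL=-459/445 → turn -1·90°
n=2: pose=(8,-2,E); sL=120/377, sR=24/109; mL=4032/41093, mR=-17604/41093; mL+mR=-36/109 → advance -1; mR−mL=-21636/41093 → turn -1·90°
n=3: pose=(7,-2,S); sL=60/257, sR=12/37; mL=-864/9509, mR=-3762/9509; mL+mR=-18/37 → advance -1; mR−mL=-2898/9509 → turn -1·90°
n=4: pose=(7,-1,W); sL=120/337, sR=120/181; mL=-18720/60997, mR=-41940/60997; mL+mR=-180/181 → advance -1; mR−mL=-23220/60997 → turn -1·90°
n=5: pose=(8,-1,N); sL=3/5, sR=30/89; mL=117/445, mR=-342/445; mL+mR=-45/89 → advance -1; mR−mL=-459/445 → turn -1·90°
n=6: pose=(8,-2,E); sL=120/377, sR=24/109; mL=4032/41093, mR=-17604/41093; mL+mR=-36/109 → advance -1; mR−mL=-21636/41093 → turn -1·90°
n=7: pose=(7,-2,S); sL=60/257, sR=12/37; mL=-864/9509, mR=-3762/9509; mL+mR=-18/37 → advance -1; mR−mL=-2898/9509 → turn -1·90°

0 120/337 120/181 -18720/60997 -41940/60997 7 -1 W
1 3/5 30/89 117/445 -342/445 8 -1 N
2 120/377 24/109 4032/41093 -17604/41093 8 -2 E
3 60/257 12/37 -864/9509 -3762/9509 7 -2 S
4 120/337 120/181 -18720/60997 -41940/60997 7 -1 W
5 3/5 30/89 117/445 -342/445 8 -1 N
6 120/377 24/109 4032/41093 -17604/41093 8 -2 E
7 60/257 12/37 -864/9509 -3762/9509 7 -2 S
final 7 -1 W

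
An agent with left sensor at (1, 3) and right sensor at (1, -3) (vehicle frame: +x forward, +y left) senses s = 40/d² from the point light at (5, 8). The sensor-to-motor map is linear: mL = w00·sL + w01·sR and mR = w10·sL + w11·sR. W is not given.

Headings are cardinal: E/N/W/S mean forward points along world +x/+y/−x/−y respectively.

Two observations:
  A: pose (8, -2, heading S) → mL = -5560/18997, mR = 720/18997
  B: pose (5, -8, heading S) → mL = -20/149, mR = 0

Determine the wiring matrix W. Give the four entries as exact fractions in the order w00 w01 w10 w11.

obs A: pose=(8,-2,S) → sL=40/157, sR=40/121, mL=-5560/18997, mR=720/18997
obs B: pose=(5,-8,S) → sL=20/149, sR=20/149, mL=-20/149, mR=0
sensor matrix S = [[40/157, 40/121], [20/149, 20/149]]; det S = -28800/2830553
solve [mL_A; mL_B] = S·[w00; w01] and [mR_A; mR_B] = S·[w10; w11]:
  w00 = -1/2, w01 = -1/2, w10 = -1/2, w11 = 1/2

-1/2 -1/2 -1/2 1/2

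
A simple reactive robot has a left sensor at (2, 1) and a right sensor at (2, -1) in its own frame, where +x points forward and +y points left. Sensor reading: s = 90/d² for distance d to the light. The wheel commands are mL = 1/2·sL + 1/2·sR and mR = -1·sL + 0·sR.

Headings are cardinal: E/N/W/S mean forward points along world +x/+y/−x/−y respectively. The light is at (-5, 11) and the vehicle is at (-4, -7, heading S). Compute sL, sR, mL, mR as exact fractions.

left sensor world pos  = (-3, -9); dL² = 404
right sensor world pos = (-5, -9); dR² = 400
sL = 90/404 = 45/202
sR = 90/400 = 9/40
mL = 1/2·sL + 1/2·sR = 1809/8080
mR = -1·sL + 0·sR = -45/202

45/202 9/40 1809/8080 -45/202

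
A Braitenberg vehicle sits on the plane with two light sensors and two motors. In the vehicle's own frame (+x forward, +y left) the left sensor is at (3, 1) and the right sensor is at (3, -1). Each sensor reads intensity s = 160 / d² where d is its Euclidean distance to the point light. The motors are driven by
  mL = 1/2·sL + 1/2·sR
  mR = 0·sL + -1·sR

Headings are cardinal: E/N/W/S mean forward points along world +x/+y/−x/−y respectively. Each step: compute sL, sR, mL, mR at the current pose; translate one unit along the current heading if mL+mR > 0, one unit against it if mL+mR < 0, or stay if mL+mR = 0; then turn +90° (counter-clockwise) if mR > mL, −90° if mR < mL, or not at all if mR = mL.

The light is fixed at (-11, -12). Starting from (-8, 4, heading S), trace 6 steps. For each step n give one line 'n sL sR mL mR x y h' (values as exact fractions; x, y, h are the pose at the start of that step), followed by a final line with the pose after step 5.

n=0: pose=(-8,4,S); sL=32/37, sR=160/173; mL=5728/6401, mR=-160/173; mL+mR=-192/6401 → advance -1; mR−mL=-11648/6401 → turn -1·90°
n=1: pose=(-8,5,W); sL=5/8, sR=40/81; mL=725/1296, mR=-40/81; mL+mR=85/1296 → advance +1; mR−mL=-455/432 → turn -1·90°
n=2: pose=(-9,5,N); sL=160/401, sR=160/409; mL=64800/164009, mR=-160/409; mL+mR=640/164009 → advance +1; mR−mL=-128960/164009 → turn -1·90°
n=3: pose=(-9,6,E); sL=80/193, sR=80/157; mL=14000/30301, mR=-80/157; mL+mR=-1440/30301 → advance -1; mR−mL=-29440/30301 → turn -1·90°
n=4: pose=(-10,6,S); sL=160/229, sR=32/45; mL=7264/10305, mR=-32/45; mL+mR=-64/10305 → advance -1; mR−mL=-4864/3435 → turn -1·90°
n=5: pose=(-10,7,W); sL=20/41, sR=40/101; mL=1830/4141, mR=-40/101; mL+mR=190/4141 → advance +1; mR−mL=-3470/4141 → turn -1·90°

0 32/37 160/173 5728/6401 -160/173 -8 4 S
1 5/8 40/81 725/1296 -40/81 -8 5 W
2 160/401 160/409 64800/164009 -160/409 -9 5 N
3 80/193 80/157 14000/30301 -80/157 -9 6 E
4 160/229 32/45 7264/10305 -32/45 -10 6 S
5 20/41 40/101 1830/4141 -40/101 -10 7 W
final -11 7 N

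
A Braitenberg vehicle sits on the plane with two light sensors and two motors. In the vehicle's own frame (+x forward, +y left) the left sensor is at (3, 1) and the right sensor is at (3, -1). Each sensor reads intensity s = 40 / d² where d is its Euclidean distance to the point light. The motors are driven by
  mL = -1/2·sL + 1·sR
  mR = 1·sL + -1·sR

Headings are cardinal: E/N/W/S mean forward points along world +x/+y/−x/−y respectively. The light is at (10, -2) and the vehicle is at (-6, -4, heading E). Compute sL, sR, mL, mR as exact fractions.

left sensor world pos  = (-3, -3); dL² = 170
right sensor world pos = (-3, -5); dR² = 178
sL = 40/170 = 4/17
sR = 40/178 = 20/89
mL = -1/2·sL + 1·sR = 162/1513
mR = 1·sL + -1·sR = 16/1513

4/17 20/89 162/1513 16/1513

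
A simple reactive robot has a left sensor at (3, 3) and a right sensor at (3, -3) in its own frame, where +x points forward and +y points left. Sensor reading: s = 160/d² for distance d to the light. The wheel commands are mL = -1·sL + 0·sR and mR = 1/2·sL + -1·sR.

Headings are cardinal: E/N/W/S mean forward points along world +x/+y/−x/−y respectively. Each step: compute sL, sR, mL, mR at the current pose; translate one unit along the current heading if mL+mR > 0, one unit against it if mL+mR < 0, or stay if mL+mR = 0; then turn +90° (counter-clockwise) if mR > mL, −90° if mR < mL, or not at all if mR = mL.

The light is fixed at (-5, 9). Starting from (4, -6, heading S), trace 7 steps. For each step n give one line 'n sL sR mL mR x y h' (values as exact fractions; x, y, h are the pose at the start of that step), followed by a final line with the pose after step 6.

0 40/117 4/9 -40/117 -32/117 4 -6 S
1 32/53 160/433 -32/53 -1552/22949 4 -5 E
2 80/73 80/121 -80/73 -1000/8833 3 -5 N
3 160/349 160/169 -160/349 -42320/58981 3 -6 W
4 8/9 5/9 -8/9 -1/9 4 -6 N
5 160/397 32/41 -160/397 -9424/16277 4 -7 W
6 80/109 80/169 -80/109 -1960/18421 5 -7 N
final 5 -8 W

n=0: pose=(4,-6,S); sL=40/117, sR=4/9; mL=-40/117, mR=-32/117; mL+mR=-8/13 → advance -1; mR−mL=8/117 → turn +1·90°
n=1: pose=(4,-5,E); sL=32/53, sR=160/433; mL=-32/53, mR=-1552/22949; mL+mR=-15408/22949 → advance -1; mR−mL=12304/22949 → turn +1·90°
n=2: pose=(3,-5,N); sL=80/73, sR=80/121; mL=-80/73, mR=-1000/8833; mL+mR=-10680/8833 → advance -1; mR−mL=8680/8833 → turn +1·90°
n=3: pose=(3,-6,W); sL=160/349, sR=160/169; mL=-160/349, mR=-42320/58981; mL+mR=-69360/58981 → advance -1; mR−mL=-15280/58981 → turn -1·90°
n=4: pose=(4,-6,N); sL=8/9, sR=5/9; mL=-8/9, mR=-1/9; mL+mR=-1 → advance -1; mR−mL=7/9 → turn +1·90°
n=5: pose=(4,-7,W); sL=160/397, sR=32/41; mL=-160/397, mR=-9424/16277; mL+mR=-15984/16277 → advance -1; mR−mL=-2864/16277 → turn -1·90°
n=6: pose=(5,-7,N); sL=80/109, sR=80/169; mL=-80/109, mR=-1960/18421; mL+mR=-15480/18421 → advance -1; mR−mL=11560/18421 → turn +1·90°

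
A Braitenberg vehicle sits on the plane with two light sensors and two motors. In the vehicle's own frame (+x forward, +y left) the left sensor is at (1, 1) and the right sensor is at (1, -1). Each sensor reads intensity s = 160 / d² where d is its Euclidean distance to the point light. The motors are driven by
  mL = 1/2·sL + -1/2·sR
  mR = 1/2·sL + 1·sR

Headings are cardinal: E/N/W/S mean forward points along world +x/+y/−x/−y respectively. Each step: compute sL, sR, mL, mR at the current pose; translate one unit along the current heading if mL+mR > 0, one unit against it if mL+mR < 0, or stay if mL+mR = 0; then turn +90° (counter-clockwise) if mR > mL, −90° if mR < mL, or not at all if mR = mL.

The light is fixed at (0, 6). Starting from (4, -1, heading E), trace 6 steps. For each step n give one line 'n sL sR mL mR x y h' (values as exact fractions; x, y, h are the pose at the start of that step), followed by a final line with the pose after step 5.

n=0: pose=(4,-1,E); sL=160/61, sR=160/89; mL=2240/5429, mR=16880/5429; mL+mR=19120/5429 → advance +1; mR−mL=240/89 → turn +1·90°
n=1: pose=(5,-1,N); sL=40/13, sR=20/9; mL=50/117, mR=440/117; mL+mR=490/117 → advance +1; mR−mL=10/3 → turn +1·90°
n=2: pose=(5,0,W); sL=32/13, sR=160/41; mL=-384/533, mR=2736/533; mL+mR=2352/533 → advance +1; mR−mL=240/41 → turn +1·90°
n=3: pose=(4,0,S); sL=80/37, sR=80/29; mL=-320/1073, mR=4120/1073; mL+mR=3800/1073 → advance +1; mR−mL=120/29 → turn +1·90°
n=4: pose=(4,-1,E); sL=160/61, sR=160/89; mL=2240/5429, mR=16880/5429; mL+mR=19120/5429 → advance +1; mR−mL=240/89 → turn +1·90°
n=5: pose=(5,-1,N); sL=40/13, sR=20/9; mL=50/117, mR=440/117; mL+mR=490/117 → advance +1; mR−mL=10/3 → turn +1·90°

0 160/61 160/89 2240/5429 16880/5429 4 -1 E
1 40/13 20/9 50/117 440/117 5 -1 N
2 32/13 160/41 -384/533 2736/533 5 0 W
3 80/37 80/29 -320/1073 4120/1073 4 0 S
4 160/61 160/89 2240/5429 16880/5429 4 -1 E
5 40/13 20/9 50/117 440/117 5 -1 N
final 5 0 W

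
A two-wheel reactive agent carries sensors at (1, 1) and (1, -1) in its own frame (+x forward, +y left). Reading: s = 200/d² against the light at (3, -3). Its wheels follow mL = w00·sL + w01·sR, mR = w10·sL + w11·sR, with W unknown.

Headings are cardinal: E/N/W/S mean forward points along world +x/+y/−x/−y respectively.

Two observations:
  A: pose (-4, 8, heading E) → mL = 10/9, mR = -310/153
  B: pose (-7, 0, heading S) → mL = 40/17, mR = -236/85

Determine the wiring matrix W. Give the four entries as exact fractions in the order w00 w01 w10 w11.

obs A: pose=(-4,8,E) → sL=10/9, sR=25/17, mL=10/9, mR=-310/153
obs B: pose=(-7,0,S) → sL=40/17, sR=8/5, mL=40/17, mR=-236/85
sensor matrix S = [[10/9, 25/17], [40/17, 8/5]]; det S = -4376/2601
solve [mL_A; mL_B] = S·[w00; w01] and [mR_A; mR_B] = S·[w10; w11]:
  w00 = 1, w01 = 0, w10 = -1/2, w11 = -1

1 0 -1/2 -1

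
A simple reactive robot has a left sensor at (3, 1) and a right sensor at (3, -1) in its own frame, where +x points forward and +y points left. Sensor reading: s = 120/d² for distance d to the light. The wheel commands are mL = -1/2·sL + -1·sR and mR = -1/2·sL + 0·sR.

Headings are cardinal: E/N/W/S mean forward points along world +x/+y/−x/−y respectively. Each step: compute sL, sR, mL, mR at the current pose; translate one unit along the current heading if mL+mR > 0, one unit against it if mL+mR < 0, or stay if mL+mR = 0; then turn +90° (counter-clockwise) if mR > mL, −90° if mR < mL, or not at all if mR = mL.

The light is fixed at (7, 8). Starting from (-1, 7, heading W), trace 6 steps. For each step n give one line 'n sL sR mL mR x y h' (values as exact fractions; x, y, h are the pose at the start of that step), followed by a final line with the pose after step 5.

0 24/25 120/121 -4452/3025 -12/25 -1 7 W
1 30/13 3/2 -69/26 -15/13 0 7 S
2 120/17 120/17 -180/17 -60/17 0 8 E
3 4/3 60/29 -238/87 -2/3 -1 8 N
4 24/25 120/121 -4452/3025 -12/25 -1 7 W
5 30/13 3/2 -69/26 -15/13 0 7 S
final 0 8 E

n=0: pose=(-1,7,W); sL=24/25, sR=120/121; mL=-4452/3025, mR=-12/25; mL+mR=-5904/3025 → advance -1; mR−mL=120/121 → turn +1·90°
n=1: pose=(0,7,S); sL=30/13, sR=3/2; mL=-69/26, mR=-15/13; mL+mR=-99/26 → advance -1; mR−mL=3/2 → turn +1·90°
n=2: pose=(0,8,E); sL=120/17, sR=120/17; mL=-180/17, mR=-60/17; mL+mR=-240/17 → advance -1; mR−mL=120/17 → turn +1·90°
n=3: pose=(-1,8,N); sL=4/3, sR=60/29; mL=-238/87, mR=-2/3; mL+mR=-296/87 → advance -1; mR−mL=60/29 → turn +1·90°
n=4: pose=(-1,7,W); sL=24/25, sR=120/121; mL=-4452/3025, mR=-12/25; mL+mR=-5904/3025 → advance -1; mR−mL=120/121 → turn +1·90°
n=5: pose=(0,7,S); sL=30/13, sR=3/2; mL=-69/26, mR=-15/13; mL+mR=-99/26 → advance -1; mR−mL=3/2 → turn +1·90°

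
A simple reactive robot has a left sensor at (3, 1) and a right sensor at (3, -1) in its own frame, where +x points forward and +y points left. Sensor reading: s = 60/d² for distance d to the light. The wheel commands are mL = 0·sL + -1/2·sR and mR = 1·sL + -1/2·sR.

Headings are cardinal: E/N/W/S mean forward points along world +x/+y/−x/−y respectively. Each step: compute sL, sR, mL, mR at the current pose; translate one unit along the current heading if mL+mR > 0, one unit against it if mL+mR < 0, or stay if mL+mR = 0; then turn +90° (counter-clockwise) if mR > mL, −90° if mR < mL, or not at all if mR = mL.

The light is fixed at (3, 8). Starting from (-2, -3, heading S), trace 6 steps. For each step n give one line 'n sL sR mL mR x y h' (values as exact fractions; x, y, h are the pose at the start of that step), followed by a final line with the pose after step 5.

0 15/53 15/58 -15/116 945/6148 -2 -3 S
1 12/25 60/173 -30/173 1326/4325 -2 -4 E
2 30/53 2/3 -1/3 37/159 -1 -4 N
3 12/49 60/193 -30/193 846/9457 -1 -5 W
4 3/13 15/68 -15/136 213/1768 0 -5 S
5 60/169 4/15 -2/15 562/2535 0 -6 E
final 1 -6 N

n=0: pose=(-2,-3,S); sL=15/53, sR=15/58; mL=-15/116, mR=945/6148; mL+mR=75/3074 → advance +1; mR−mL=15/53 → turn +1·90°
n=1: pose=(-2,-4,E); sL=12/25, sR=60/173; mL=-30/173, mR=1326/4325; mL+mR=576/4325 → advance +1; mR−mL=12/25 → turn +1·90°
n=2: pose=(-1,-4,N); sL=30/53, sR=2/3; mL=-1/3, mR=37/159; mL+mR=-16/159 → advance -1; mR−mL=30/53 → turn +1·90°
n=3: pose=(-1,-5,W); sL=12/49, sR=60/193; mL=-30/193, mR=846/9457; mL+mR=-624/9457 → advance -1; mR−mL=12/49 → turn +1·90°
n=4: pose=(0,-5,S); sL=3/13, sR=15/68; mL=-15/136, mR=213/1768; mL+mR=9/884 → advance +1; mR−mL=3/13 → turn +1·90°
n=5: pose=(0,-6,E); sL=60/169, sR=4/15; mL=-2/15, mR=562/2535; mL+mR=224/2535 → advance +1; mR−mL=60/169 → turn +1·90°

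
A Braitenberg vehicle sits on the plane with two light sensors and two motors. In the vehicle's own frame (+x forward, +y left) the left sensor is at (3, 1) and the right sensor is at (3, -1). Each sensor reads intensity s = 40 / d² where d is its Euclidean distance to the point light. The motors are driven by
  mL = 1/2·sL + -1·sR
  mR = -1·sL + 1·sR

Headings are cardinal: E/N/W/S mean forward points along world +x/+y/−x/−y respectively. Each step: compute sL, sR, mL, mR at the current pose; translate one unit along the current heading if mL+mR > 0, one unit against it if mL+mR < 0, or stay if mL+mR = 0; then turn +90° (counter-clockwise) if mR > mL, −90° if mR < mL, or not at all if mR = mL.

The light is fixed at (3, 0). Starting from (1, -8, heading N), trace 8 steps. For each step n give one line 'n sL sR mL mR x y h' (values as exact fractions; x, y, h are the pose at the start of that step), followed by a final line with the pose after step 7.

0 20/17 20/13 -210/221 80/221 1 -8 N
1 8/25 40/89 -644/2225 288/2225 1 -9 W
2 5/18 10/37 -175/1332 -5/666 2 -9 S
3 40/53 8/17 -84/901 -256/901 2 -8 E
4 20/61 4/13 -114/793 -16/793 1 -8 S
5 40/37 8/13 -36/481 -224/481 1 -7 E
6 5/13 10/29 -115/754 -15/377 0 -7 S
7 8/5 40/49 -4/245 -192/245 0 -6 E
final -1 -6 S

n=0: pose=(1,-8,N); sL=20/17, sR=20/13; mL=-210/221, mR=80/221; mL+mR=-10/17 → advance -1; mR−mL=290/221 → turn +1·90°
n=1: pose=(1,-9,W); sL=8/25, sR=40/89; mL=-644/2225, mR=288/2225; mL+mR=-4/25 → advance -1; mR−mL=932/2225 → turn +1·90°
n=2: pose=(2,-9,S); sL=5/18, sR=10/37; mL=-175/1332, mR=-5/666; mL+mR=-5/36 → advance -1; mR−mL=55/444 → turn +1·90°
n=3: pose=(2,-8,E); sL=40/53, sR=8/17; mL=-84/901, mR=-256/901; mL+mR=-20/53 → advance -1; mR−mL=-172/901 → turn -1·90°
n=4: pose=(1,-8,S); sL=20/61, sR=4/13; mL=-114/793, mR=-16/793; mL+mR=-10/61 → advance -1; mR−mL=98/793 → turn +1·90°
n=5: pose=(1,-7,E); sL=40/37, sR=8/13; mL=-36/481, mR=-224/481; mL+mR=-20/37 → advance -1; mR−mL=-188/481 → turn -1·90°
n=6: pose=(0,-7,S); sL=5/13, sR=10/29; mL=-115/754, mR=-15/377; mL+mR=-5/26 → advance -1; mR−mL=85/754 → turn +1·90°
n=7: pose=(0,-6,E); sL=8/5, sR=40/49; mL=-4/245, mR=-192/245; mL+mR=-4/5 → advance -1; mR−mL=-188/245 → turn -1·90°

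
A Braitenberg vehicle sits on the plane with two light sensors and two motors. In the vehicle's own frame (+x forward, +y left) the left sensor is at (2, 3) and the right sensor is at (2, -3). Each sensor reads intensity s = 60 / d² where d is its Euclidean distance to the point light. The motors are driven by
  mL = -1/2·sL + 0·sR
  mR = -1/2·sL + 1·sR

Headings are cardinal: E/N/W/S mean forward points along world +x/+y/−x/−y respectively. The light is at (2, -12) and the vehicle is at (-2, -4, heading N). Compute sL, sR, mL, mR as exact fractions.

60/149 60/101 -30/149 5910/15049

left sensor world pos  = (-5, -2); dL² = 149
right sensor world pos = (1, -2); dR² = 101
sL = 60/149 = 60/149
sR = 60/101 = 60/101
mL = -1/2·sL + 0·sR = -30/149
mR = -1/2·sL + 1·sR = 5910/15049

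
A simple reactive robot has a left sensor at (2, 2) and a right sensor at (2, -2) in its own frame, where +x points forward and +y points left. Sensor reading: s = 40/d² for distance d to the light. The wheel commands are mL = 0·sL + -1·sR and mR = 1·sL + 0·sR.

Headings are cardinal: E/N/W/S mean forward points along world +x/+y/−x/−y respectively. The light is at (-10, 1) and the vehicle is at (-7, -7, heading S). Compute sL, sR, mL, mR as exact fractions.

8/25 40/101 -40/101 8/25

left sensor world pos  = (-5, -9); dL² = 125
right sensor world pos = (-9, -9); dR² = 101
sL = 40/125 = 8/25
sR = 40/101 = 40/101
mL = 0·sL + -1·sR = -40/101
mR = 1·sL + 0·sR = 8/25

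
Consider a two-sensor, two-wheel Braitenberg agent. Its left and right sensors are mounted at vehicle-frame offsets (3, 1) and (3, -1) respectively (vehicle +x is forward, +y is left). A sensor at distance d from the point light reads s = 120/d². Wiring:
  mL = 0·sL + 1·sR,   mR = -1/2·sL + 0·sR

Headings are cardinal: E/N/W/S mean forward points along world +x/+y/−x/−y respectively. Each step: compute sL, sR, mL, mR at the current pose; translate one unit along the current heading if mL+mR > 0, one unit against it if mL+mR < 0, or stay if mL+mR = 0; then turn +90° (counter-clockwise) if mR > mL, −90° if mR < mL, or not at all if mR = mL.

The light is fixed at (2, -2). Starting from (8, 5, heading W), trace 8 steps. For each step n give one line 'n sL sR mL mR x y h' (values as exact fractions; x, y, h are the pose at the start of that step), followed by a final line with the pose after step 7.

0 8/3 120/73 120/73 -4/3 8 5 W
1 30/29 15/17 15/17 -15/29 7 5 N
2 24/29 120/113 120/113 -12/29 7 6 E
3 60/37 12/5 12/5 -30/37 8 6 S
4 8/3 120/73 120/73 -4/3 8 5 W
5 30/29 15/17 15/17 -15/29 7 5 N
6 24/29 120/113 120/113 -12/29 7 6 E
7 60/37 12/5 12/5 -30/37 8 6 S
final 8 5 W

n=0: pose=(8,5,W); sL=8/3, sR=120/73; mL=120/73, mR=-4/3; mL+mR=68/219 → advance +1; mR−mL=-652/219 → turn -1·90°
n=1: pose=(7,5,N); sL=30/29, sR=15/17; mL=15/17, mR=-15/29; mL+mR=180/493 → advance +1; mR−mL=-690/493 → turn -1·90°
n=2: pose=(7,6,E); sL=24/29, sR=120/113; mL=120/113, mR=-12/29; mL+mR=2124/3277 → advance +1; mR−mL=-4836/3277 → turn -1·90°
n=3: pose=(8,6,S); sL=60/37, sR=12/5; mL=12/5, mR=-30/37; mL+mR=294/185 → advance +1; mR−mL=-594/185 → turn -1·90°
n=4: pose=(8,5,W); sL=8/3, sR=120/73; mL=120/73, mR=-4/3; mL+mR=68/219 → advance +1; mR−mL=-652/219 → turn -1·90°
n=5: pose=(7,5,N); sL=30/29, sR=15/17; mL=15/17, mR=-15/29; mL+mR=180/493 → advance +1; mR−mL=-690/493 → turn -1·90°
n=6: pose=(7,6,E); sL=24/29, sR=120/113; mL=120/113, mR=-12/29; mL+mR=2124/3277 → advance +1; mR−mL=-4836/3277 → turn -1·90°
n=7: pose=(8,6,S); sL=60/37, sR=12/5; mL=12/5, mR=-30/37; mL+mR=294/185 → advance +1; mR−mL=-594/185 → turn -1·90°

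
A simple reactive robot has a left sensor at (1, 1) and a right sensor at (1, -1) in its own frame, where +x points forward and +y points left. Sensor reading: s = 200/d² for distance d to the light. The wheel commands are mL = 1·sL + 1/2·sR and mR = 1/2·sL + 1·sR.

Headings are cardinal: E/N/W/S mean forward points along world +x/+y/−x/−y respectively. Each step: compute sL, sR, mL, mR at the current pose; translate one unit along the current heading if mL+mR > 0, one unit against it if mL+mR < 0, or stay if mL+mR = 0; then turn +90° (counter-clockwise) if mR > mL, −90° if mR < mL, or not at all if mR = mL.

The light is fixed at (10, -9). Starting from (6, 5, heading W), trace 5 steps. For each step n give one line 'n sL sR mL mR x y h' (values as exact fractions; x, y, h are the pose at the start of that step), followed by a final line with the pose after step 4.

n=0: pose=(6,5,W); sL=100/97, sR=4/5; mL=694/485, mR=638/485; mL+mR=1332/485 → advance +1; mR−mL=-56/485 → turn -1·90°
n=1: pose=(5,5,N); sL=200/261, sR=200/241; mL=74300/62901, mR=76300/62901; mL+mR=50200/20967 → advance +1; mR−mL=2000/62901 → turn +1·90°
n=2: pose=(5,6,W); sL=25/29, sR=50/73; mL=2550/2117, mR=4725/4234; mL+mR=9825/4234 → advance +1; mR−mL=-375/4234 → turn -1·90°
n=3: pose=(4,6,N); sL=40/61, sR=200/281; mL=17340/17141, mR=17820/17141; mL+mR=35160/17141 → advance +1; mR−mL=480/17141 → turn +1·90°
n=4: pose=(4,7,W); sL=100/137, sR=100/169; mL=23750/23153, mR=22150/23153; mL+mR=45900/23153 → advance +1; mR−mL=-1600/23153 → turn -1·90°

0 100/97 4/5 694/485 638/485 6 5 W
1 200/261 200/241 74300/62901 76300/62901 5 5 N
2 25/29 50/73 2550/2117 4725/4234 5 6 W
3 40/61 200/281 17340/17141 17820/17141 4 6 N
4 100/137 100/169 23750/23153 22150/23153 4 7 W
final 3 7 N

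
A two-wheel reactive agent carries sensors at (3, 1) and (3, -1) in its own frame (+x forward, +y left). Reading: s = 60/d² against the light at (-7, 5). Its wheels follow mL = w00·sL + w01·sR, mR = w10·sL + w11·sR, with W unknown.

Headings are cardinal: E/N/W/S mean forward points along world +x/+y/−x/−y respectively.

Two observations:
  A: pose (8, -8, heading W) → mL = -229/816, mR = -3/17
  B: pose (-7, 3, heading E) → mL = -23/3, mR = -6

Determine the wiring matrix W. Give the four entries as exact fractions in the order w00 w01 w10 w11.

obs A: pose=(8,-8,W) → sL=3/17, sR=5/24, mL=-229/816, mR=-3/17
obs B: pose=(-7,3,E) → sL=6, sR=10/3, mL=-23/3, mR=-6
sensor matrix S = [[3/17, 5/24], [6, 10/3]]; det S = -45/68
solve [mL_A; mL_B] = S·[w00; w01] and [mR_A; mR_B] = S·[w10; w11]:
  w00 = -1, w01 = -1/2, w10 = -1, w11 = 0

-1 -1/2 -1 0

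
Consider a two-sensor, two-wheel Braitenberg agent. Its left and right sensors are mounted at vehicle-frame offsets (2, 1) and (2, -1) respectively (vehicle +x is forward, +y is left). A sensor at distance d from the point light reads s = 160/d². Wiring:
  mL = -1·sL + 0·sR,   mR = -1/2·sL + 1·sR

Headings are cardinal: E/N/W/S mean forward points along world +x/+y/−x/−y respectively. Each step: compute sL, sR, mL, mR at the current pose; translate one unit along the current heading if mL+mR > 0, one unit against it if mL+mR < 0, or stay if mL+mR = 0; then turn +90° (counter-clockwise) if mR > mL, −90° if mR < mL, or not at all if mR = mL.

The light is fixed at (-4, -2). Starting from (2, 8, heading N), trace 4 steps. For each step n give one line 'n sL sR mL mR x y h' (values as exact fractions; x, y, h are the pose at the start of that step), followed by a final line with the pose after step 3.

0 160/169 160/193 -160/169 11600/32617 2 8 N
1 2 40/29 -2 11/29 2 7 W
2 160/113 32/17 -160/113 2256/1921 3 7 S
3 80/101 80/81 -80/101 4840/8181 3 8 E
final 2 8 N

n=0: pose=(2,8,N); sL=160/169, sR=160/193; mL=-160/169, mR=11600/32617; mL+mR=-19280/32617 → advance -1; mR−mL=42480/32617 → turn +1·90°
n=1: pose=(2,7,W); sL=2, sR=40/29; mL=-2, mR=11/29; mL+mR=-47/29 → advance -1; mR−mL=69/29 → turn +1·90°
n=2: pose=(3,7,S); sL=160/113, sR=32/17; mL=-160/113, mR=2256/1921; mL+mR=-464/1921 → advance -1; mR−mL=4976/1921 → turn +1·90°
n=3: pose=(3,8,E); sL=80/101, sR=80/81; mL=-80/101, mR=4840/8181; mL+mR=-1640/8181 → advance -1; mR−mL=11320/8181 → turn +1·90°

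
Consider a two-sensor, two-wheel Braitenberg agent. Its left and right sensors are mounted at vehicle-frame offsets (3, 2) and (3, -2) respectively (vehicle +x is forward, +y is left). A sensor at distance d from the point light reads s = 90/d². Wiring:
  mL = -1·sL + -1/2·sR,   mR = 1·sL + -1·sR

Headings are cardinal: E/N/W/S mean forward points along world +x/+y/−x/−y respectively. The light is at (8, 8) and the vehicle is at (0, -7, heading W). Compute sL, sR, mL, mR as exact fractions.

left sensor world pos  = (-3, -9); dL² = 410
right sensor world pos = (-3, -5); dR² = 290
sL = 90/410 = 9/41
sR = 90/290 = 9/29
mL = -1·sL + -1/2·sR = -891/2378
mR = 1·sL + -1·sR = -108/1189

9/41 9/29 -891/2378 -108/1189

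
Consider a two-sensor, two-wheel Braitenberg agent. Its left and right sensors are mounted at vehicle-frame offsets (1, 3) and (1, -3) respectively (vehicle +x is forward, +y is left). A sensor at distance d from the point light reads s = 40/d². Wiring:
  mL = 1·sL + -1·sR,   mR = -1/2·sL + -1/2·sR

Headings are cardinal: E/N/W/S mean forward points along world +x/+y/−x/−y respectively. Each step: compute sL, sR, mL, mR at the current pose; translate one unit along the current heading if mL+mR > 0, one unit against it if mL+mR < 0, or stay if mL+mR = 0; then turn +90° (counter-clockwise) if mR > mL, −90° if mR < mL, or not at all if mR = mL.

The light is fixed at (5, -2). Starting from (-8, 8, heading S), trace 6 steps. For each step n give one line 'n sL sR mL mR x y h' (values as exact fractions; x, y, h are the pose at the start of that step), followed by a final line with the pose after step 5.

n=0: pose=(-8,8,S); sL=40/181, sR=40/337; mL=6240/60997, mR=-10360/60997; mL+mR=-4120/60997 → advance -1; mR−mL=-16600/60997 → turn -1·90°
n=1: pose=(-8,9,W); sL=2/13, sR=5/49; mL=33/637, mR=-163/1274; mL+mR=-97/1274 → advance -1; mR−mL=-229/1274 → turn -1·90°
n=2: pose=(-7,9,N); sL=40/369, sR=8/45; mL=-128/1845, mR=-88/615; mL+mR=-392/1845 → advance -1; mR−mL=-136/1845 → turn -1·90°
n=3: pose=(-7,8,E); sL=4/29, sR=4/17; mL=-48/493, mR=-92/493; mL+mR=-140/493 → advance -1; mR−mL=-44/493 → turn -1·90°
n=4: pose=(-8,8,S); sL=40/181, sR=40/337; mL=6240/60997, mR=-10360/60997; mL+mR=-4120/60997 → advance -1; mR−mL=-16600/60997 → turn -1·90°
n=5: pose=(-8,9,W); sL=2/13, sR=5/49; mL=33/637, mR=-163/1274; mL+mR=-97/1274 → advance -1; mR−mL=-229/1274 → turn -1·90°

0 40/181 40/337 6240/60997 -10360/60997 -8 8 S
1 2/13 5/49 33/637 -163/1274 -8 9 W
2 40/369 8/45 -128/1845 -88/615 -7 9 N
3 4/29 4/17 -48/493 -92/493 -7 8 E
4 40/181 40/337 6240/60997 -10360/60997 -8 8 S
5 2/13 5/49 33/637 -163/1274 -8 9 W
final -7 9 N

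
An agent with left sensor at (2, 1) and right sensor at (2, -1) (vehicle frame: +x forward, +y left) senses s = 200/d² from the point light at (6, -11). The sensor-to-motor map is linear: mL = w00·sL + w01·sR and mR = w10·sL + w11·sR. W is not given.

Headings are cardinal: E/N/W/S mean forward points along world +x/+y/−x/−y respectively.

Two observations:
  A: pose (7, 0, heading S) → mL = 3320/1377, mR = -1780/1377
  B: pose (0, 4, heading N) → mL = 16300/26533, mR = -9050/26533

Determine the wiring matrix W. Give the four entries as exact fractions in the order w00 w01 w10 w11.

1/2 1/2 1/2 -1

obs A: pose=(7,0,S) → sL=40/17, sR=200/81, mL=3320/1377, mR=-1780/1377
obs B: pose=(0,4,N) → sL=100/169, sR=100/157, mL=16300/26533, mR=-9050/26533
sensor matrix S = [[40/17, 200/81], [100/169, 100/157]]; det S = 1376000/36535941
solve [mL_A; mL_B] = S·[w00; w01] and [mR_A; mR_B] = S·[w10; w11]:
  w00 = 1/2, w01 = 1/2, w10 = 1/2, w11 = -1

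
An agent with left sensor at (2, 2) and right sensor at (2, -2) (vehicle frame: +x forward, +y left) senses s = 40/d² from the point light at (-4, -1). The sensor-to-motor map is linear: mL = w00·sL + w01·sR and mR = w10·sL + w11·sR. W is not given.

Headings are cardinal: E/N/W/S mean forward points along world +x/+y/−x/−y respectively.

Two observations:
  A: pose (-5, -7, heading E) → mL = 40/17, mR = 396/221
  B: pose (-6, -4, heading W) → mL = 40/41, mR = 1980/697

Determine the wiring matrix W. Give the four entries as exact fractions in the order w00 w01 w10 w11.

1 0 1/2 1

obs A: pose=(-5,-7,E) → sL=40/17, sR=8/13, mL=40/17, mR=396/221
obs B: pose=(-6,-4,W) → sL=40/41, sR=40/17, mL=40/41, mR=1980/697
sensor matrix S = [[40/17, 8/13], [40/41, 40/17]]; det S = 760320/154037
solve [mL_A; mL_B] = S·[w00; w01] and [mR_A; mR_B] = S·[w10; w11]:
  w00 = 1, w01 = 0, w10 = 1/2, w11 = 1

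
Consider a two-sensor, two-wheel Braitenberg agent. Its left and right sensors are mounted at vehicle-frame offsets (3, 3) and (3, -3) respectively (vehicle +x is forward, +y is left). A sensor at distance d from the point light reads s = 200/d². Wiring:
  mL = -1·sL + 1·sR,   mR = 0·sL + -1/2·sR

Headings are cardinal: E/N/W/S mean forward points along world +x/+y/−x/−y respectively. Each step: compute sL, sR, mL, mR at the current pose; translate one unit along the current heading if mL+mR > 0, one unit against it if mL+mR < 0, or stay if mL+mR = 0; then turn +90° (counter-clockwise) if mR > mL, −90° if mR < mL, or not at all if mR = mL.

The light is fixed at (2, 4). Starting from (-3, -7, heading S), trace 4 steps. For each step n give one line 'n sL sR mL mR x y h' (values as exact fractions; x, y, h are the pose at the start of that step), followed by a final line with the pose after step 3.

n=0: pose=(-3,-7,S); sL=1, sR=10/13; mL=-3/13, mR=-5/13; mL+mR=-8/13 → advance -1; mR−mL=-2/13 → turn -1·90°
n=1: pose=(-3,-6,W); sL=200/233, sR=200/113; mL=24000/26329, mR=-100/113; mL+mR=700/26329 → advance +1; mR−mL=-47300/26329 → turn -1·90°
n=2: pose=(-4,-6,N); sL=20/13, sR=100/29; mL=720/377, mR=-50/29; mL+mR=70/377 → advance +1; mR−mL=-1370/377 → turn -1·90°
n=3: pose=(-4,-5,E); sL=40/9, sR=200/153; mL=-160/51, mR=-100/153; mL+mR=-580/153 → advance -1; mR−mL=380/153 → turn +1·90°

0 1 10/13 -3/13 -5/13 -3 -7 S
1 200/233 200/113 24000/26329 -100/113 -3 -6 W
2 20/13 100/29 720/377 -50/29 -4 -6 N
3 40/9 200/153 -160/51 -100/153 -4 -5 E
final -5 -5 N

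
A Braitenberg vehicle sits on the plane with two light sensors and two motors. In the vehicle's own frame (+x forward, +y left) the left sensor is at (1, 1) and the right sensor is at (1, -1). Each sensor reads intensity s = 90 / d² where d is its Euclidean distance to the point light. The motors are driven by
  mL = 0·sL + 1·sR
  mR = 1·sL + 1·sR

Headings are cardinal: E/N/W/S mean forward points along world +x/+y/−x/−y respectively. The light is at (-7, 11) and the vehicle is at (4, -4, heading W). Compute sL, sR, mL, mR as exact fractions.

left sensor world pos  = (3, -5); dL² = 356
right sensor world pos = (3, -3); dR² = 296
sL = 90/356 = 45/178
sR = 90/296 = 45/148
mL = 0·sL + 1·sR = 45/148
mR = 1·sL + 1·sR = 7335/13172

45/178 45/148 45/148 7335/13172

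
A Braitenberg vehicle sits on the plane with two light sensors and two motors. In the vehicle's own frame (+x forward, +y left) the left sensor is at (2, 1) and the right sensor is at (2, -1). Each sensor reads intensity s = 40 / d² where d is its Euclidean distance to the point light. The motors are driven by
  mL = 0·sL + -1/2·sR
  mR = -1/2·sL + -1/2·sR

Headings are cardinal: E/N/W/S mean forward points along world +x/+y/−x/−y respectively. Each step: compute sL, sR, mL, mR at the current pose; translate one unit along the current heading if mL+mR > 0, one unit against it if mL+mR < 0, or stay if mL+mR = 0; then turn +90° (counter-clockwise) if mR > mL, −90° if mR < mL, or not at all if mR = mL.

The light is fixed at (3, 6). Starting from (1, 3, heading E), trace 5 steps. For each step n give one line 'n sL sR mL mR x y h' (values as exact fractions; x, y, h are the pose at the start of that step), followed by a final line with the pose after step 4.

n=0: pose=(1,3,E); sL=10, sR=5/2; mL=-5/4, mR=-25/4; mL+mR=-15/2 → advance -1; mR−mL=-5 → turn -1·90°
n=1: pose=(0,3,S); sL=40/29, sR=40/41; mL=-20/41, mR=-1400/1189; mL+mR=-1980/1189 → advance -1; mR−mL=-20/29 → turn -1·90°
n=2: pose=(0,4,W); sL=20/17, sR=20/13; mL=-10/13, mR=-300/221; mL+mR=-470/221 → advance -1; mR−mL=-10/17 → turn -1·90°
n=3: pose=(1,4,N); sL=40/9, sR=40; mL=-20, mR=-200/9; mL+mR=-380/9 → advance -1; mR−mL=-20/9 → turn -1·90°
n=4: pose=(1,3,E); sL=10, sR=5/2; mL=-5/4, mR=-25/4; mL+mR=-15/2 → advance -1; mR−mL=-5 → turn -1·90°

0 10 5/2 -5/4 -25/4 1 3 E
1 40/29 40/41 -20/41 -1400/1189 0 3 S
2 20/17 20/13 -10/13 -300/221 0 4 W
3 40/9 40 -20 -200/9 1 4 N
4 10 5/2 -5/4 -25/4 1 3 E
final 0 3 S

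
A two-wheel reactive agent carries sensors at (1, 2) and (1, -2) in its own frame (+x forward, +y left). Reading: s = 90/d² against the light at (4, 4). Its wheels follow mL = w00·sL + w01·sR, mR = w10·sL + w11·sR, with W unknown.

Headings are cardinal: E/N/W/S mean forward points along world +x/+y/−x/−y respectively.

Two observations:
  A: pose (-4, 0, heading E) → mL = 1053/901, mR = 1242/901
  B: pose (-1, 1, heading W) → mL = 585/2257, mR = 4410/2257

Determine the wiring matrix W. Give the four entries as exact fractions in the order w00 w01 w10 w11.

obs A: pose=(-4,0,E) → sL=90/53, sR=18/17, mL=1053/901, mR=1242/901
obs B: pose=(-1,1,W) → sL=90/61, sR=90/37, mL=585/2257, mR=4410/2257
sensor matrix S = [[90/53, 18/17], [90/61, 90/37]]; det S = 5222880/2033557
solve [mL_A; mL_B] = S·[w00; w01] and [mR_A; mR_B] = S·[w10; w11]:
  w00 = 1, w01 = -1/2, w10 = 1/2, w11 = 1/2

1 -1/2 1/2 1/2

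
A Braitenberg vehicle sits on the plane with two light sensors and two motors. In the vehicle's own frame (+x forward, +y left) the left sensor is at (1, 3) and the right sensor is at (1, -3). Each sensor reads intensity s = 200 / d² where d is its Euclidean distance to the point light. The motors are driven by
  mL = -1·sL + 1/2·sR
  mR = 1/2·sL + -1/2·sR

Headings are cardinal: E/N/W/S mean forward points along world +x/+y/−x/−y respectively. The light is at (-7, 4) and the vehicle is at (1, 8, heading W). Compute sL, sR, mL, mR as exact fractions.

left sensor world pos  = (0, 5); dL² = 50
right sensor world pos = (0, 11); dR² = 98
sL = 200/50 = 4
sR = 200/98 = 100/49
mL = -1·sL + 1/2·sR = -146/49
mR = 1/2·sL + -1/2·sR = 48/49

4 100/49 -146/49 48/49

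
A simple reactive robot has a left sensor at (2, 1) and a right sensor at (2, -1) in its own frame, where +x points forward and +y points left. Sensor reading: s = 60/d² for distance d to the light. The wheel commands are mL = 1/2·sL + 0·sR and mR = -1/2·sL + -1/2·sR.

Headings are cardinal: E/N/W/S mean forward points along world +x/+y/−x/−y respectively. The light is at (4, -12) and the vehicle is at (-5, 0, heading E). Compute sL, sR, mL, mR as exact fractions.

left sensor world pos  = (-3, 1); dL² = 218
right sensor world pos = (-3, -1); dR² = 170
sL = 60/218 = 30/109
sR = 60/170 = 6/17
mL = 1/2·sL + 0·sR = 15/109
mR = -1/2·sL + -1/2·sR = -582/1853

30/109 6/17 15/109 -582/1853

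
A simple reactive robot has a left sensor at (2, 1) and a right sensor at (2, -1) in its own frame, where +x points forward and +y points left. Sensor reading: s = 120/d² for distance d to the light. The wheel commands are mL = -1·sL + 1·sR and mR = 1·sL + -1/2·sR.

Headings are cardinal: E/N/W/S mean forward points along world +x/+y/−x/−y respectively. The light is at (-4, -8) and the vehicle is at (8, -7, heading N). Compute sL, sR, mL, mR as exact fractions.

12/13 60/89 -288/1157 678/1157

left sensor world pos  = (7, -5); dL² = 130
right sensor world pos = (9, -5); dR² = 178
sL = 120/130 = 12/13
sR = 120/178 = 60/89
mL = -1·sL + 1·sR = -288/1157
mR = 1·sL + -1/2·sR = 678/1157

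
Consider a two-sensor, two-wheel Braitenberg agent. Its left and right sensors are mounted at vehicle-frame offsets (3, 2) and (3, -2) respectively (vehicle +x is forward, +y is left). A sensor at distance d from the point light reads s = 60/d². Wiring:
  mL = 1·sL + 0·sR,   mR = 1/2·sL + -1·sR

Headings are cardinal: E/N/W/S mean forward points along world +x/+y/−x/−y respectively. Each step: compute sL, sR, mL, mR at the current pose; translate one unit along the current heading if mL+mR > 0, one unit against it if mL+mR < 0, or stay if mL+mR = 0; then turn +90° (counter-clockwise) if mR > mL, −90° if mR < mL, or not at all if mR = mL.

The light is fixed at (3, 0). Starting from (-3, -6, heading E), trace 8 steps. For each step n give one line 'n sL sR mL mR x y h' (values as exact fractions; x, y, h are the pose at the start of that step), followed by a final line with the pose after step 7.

0 12/5 60/73 12/5 138/365 -3 -6 E
1 2/3 6/13 2/3 -5/39 -2 -6 S
2 12/29 60/89 12/29 -1206/2581 -2 -7 W
3 15/13 3 15/13 -63/26 -1 -7 N
4 60/37 60/101 60/37 810/3737 -1 -8 E
5 30/61 30/73 30/61 -735/4453 0 -8 S
6 60/157 12/17 60/157 -1374/2669 0 -9 W
7 15/13 5/3 15/13 -85/78 1 -9 N
final 1 -8 E

n=0: pose=(-3,-6,E); sL=12/5, sR=60/73; mL=12/5, mR=138/365; mL+mR=1014/365 → advance +1; mR−mL=-738/365 → turn -1·90°
n=1: pose=(-2,-6,S); sL=2/3, sR=6/13; mL=2/3, mR=-5/39; mL+mR=7/13 → advance +1; mR−mL=-31/39 → turn -1·90°
n=2: pose=(-2,-7,W); sL=12/29, sR=60/89; mL=12/29, mR=-1206/2581; mL+mR=-138/2581 → advance -1; mR−mL=-2274/2581 → turn -1·90°
n=3: pose=(-1,-7,N); sL=15/13, sR=3; mL=15/13, mR=-63/26; mL+mR=-33/26 → advance -1; mR−mL=-93/26 → turn -1·90°
n=4: pose=(-1,-8,E); sL=60/37, sR=60/101; mL=60/37, mR=810/3737; mL+mR=6870/3737 → advance +1; mR−mL=-5250/3737 → turn -1·90°
n=5: pose=(0,-8,S); sL=30/61, sR=30/73; mL=30/61, mR=-735/4453; mL+mR=1455/4453 → advance +1; mR−mL=-2925/4453 → turn -1·90°
n=6: pose=(0,-9,W); sL=60/157, sR=12/17; mL=60/157, mR=-1374/2669; mL+mR=-354/2669 → advance -1; mR−mL=-2394/2669 → turn -1·90°
n=7: pose=(1,-9,N); sL=15/13, sR=5/3; mL=15/13, mR=-85/78; mL+mR=5/78 → advance +1; mR−mL=-175/78 → turn -1·90°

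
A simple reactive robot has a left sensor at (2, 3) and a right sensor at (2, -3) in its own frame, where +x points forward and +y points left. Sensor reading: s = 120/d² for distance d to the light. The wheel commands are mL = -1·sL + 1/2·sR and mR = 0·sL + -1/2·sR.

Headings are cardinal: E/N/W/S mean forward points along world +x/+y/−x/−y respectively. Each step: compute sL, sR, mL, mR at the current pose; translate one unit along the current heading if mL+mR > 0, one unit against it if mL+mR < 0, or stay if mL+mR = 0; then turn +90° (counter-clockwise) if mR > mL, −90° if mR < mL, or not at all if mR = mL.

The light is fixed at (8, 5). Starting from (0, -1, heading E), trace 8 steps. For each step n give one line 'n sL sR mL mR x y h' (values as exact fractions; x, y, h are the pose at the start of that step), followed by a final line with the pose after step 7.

n=0: pose=(0,-1,E); sL=8/3, sR=40/39; mL=-28/13, mR=-20/39; mL+mR=-8/3 → advance -1; mR−mL=64/39 → turn +1·90°
n=1: pose=(-1,-1,N); sL=3/4, sR=30/13; mL=21/52, mR=-15/13; mL+mR=-3/4 → advance -1; mR−mL=-81/52 → turn -1·90°
n=2: pose=(-1,-2,E); sL=24/13, sR=120/149; mL=-2796/1937, mR=-60/149; mL+mR=-24/13 → advance -1; mR−mL=2016/1937 → turn +1·90°
n=3: pose=(-2,-2,N); sL=60/97, sR=60/37; mL=690/3589, mR=-30/37; mL+mR=-60/97 → advance -1; mR−mL=-3600/3589 → turn -1·90°
n=4: pose=(-2,-3,E); sL=120/89, sR=24/37; mL=-3372/3293, mR=-12/37; mL+mR=-120/89 → advance -1; mR−mL=2304/3293 → turn +1·90°
n=5: pose=(-3,-3,N); sL=15/29, sR=6/5; mL=12/145, mR=-3/5; mL+mR=-15/29 → advance -1; mR−mL=-99/145 → turn -1·90°
n=6: pose=(-3,-4,E); sL=40/39, sR=8/15; mL=-148/195, mR=-4/15; mL+mR=-40/39 → advance -1; mR−mL=32/65 → turn +1·90°
n=7: pose=(-4,-4,N); sL=60/137, sR=12/13; mL=42/1781, mR=-6/13; mL+mR=-60/137 → advance -1; mR−mL=-864/1781 → turn -1·90°

0 8/3 40/39 -28/13 -20/39 0 -1 E
1 3/4 30/13 21/52 -15/13 -1 -1 N
2 24/13 120/149 -2796/1937 -60/149 -1 -2 E
3 60/97 60/37 690/3589 -30/37 -2 -2 N
4 120/89 24/37 -3372/3293 -12/37 -2 -3 E
5 15/29 6/5 12/145 -3/5 -3 -3 N
6 40/39 8/15 -148/195 -4/15 -3 -4 E
7 60/137 12/13 42/1781 -6/13 -4 -4 N
final -4 -5 E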